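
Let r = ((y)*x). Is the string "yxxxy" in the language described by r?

no

No split of yxxxy into u·v has (y)* matching u and x matching v.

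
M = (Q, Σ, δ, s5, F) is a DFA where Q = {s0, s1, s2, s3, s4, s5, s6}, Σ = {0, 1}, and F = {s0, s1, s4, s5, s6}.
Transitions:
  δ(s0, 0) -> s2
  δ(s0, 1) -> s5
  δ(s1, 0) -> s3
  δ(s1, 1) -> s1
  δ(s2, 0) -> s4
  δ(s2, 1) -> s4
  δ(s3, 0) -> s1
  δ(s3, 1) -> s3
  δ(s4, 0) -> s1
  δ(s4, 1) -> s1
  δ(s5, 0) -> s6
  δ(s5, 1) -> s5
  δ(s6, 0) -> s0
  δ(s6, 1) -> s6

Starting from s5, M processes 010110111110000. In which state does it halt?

s5 --0--> s6
s6 --1--> s6
s6 --0--> s0
s0 --1--> s5
s5 --1--> s5
s5 --0--> s6
s6 --1--> s6
s6 --1--> s6
s6 --1--> s6
s6 --1--> s6
s6 --1--> s6
s6 --0--> s0
s0 --0--> s2
s2 --0--> s4
s4 --0--> s1

s1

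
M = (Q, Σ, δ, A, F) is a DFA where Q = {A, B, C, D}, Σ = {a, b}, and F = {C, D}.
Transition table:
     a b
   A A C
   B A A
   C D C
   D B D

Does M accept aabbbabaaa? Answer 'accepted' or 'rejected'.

rejected

A --a--> A
A --a--> A
A --b--> C
C --b--> C
C --b--> C
C --a--> D
D --b--> D
D --a--> B
B --a--> A
A --a--> A
End in state A, which is not an accepting state.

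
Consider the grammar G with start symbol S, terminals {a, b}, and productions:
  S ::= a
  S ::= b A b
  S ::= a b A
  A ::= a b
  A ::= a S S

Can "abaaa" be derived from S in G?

S ⇒ abA ⇒ abaSS ⇒ abaaS ⇒ abaaa

yes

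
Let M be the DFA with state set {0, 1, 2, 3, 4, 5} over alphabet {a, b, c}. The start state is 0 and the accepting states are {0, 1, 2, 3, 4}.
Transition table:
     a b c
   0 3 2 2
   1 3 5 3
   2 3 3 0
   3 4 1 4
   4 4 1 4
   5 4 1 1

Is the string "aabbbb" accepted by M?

0 --a--> 3
3 --a--> 4
4 --b--> 1
1 --b--> 5
5 --b--> 1
1 --b--> 5
End in state 5, which is not an accepting state.

rejected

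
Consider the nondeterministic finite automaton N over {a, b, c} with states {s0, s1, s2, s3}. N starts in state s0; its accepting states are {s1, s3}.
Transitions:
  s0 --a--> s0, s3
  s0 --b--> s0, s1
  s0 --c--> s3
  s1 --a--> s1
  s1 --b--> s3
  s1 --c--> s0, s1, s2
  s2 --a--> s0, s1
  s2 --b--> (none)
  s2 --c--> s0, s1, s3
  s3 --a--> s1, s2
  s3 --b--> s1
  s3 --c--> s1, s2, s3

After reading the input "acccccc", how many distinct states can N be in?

4

Start: {s0}
read a: {s0, s3}
read c: {s1, s2, s3}
read c: {s0, s1, s2, s3}
read c: {s0, s1, s2, s3}
read c: {s0, s1, s2, s3}
read c: {s0, s1, s2, s3}
read c: {s0, s1, s2, s3}
Final reachable set {s0, s1, s2, s3} has 4 states.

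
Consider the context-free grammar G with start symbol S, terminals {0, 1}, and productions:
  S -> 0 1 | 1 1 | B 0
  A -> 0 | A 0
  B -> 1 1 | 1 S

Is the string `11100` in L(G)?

yes

S ⇒ B0 ⇒ 1S0 ⇒ 1B00 ⇒ 11100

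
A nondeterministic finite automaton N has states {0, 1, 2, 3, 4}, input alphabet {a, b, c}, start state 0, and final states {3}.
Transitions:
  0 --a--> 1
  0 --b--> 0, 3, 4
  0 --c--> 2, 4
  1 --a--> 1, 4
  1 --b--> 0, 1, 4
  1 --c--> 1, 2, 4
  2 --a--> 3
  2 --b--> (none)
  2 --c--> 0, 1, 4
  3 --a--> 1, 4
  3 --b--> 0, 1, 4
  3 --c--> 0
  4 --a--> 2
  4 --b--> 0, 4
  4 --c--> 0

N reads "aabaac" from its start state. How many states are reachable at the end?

4

Start: {0}
read a: {1}
read a: {1, 4}
read b: {0, 1, 4}
read a: {1, 2, 4}
read a: {1, 2, 3, 4}
read c: {0, 1, 2, 4}
Final reachable set {0, 1, 2, 4} has 4 states.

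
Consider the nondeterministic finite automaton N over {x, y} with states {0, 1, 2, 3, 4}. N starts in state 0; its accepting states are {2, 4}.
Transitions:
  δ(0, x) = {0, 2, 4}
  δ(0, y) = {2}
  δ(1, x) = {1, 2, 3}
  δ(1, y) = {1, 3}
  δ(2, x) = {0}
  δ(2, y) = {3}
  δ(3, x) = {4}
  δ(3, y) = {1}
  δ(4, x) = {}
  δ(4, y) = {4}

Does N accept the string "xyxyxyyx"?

Start: {0}
read x: {0, 2, 4}
read y: {2, 3, 4}
read x: {0, 4}
read y: {2, 4}
read x: {0}
read y: {2}
read y: {3}
read x: {4}
Reachable ∩ accepting = {4} — nonempty.

accepted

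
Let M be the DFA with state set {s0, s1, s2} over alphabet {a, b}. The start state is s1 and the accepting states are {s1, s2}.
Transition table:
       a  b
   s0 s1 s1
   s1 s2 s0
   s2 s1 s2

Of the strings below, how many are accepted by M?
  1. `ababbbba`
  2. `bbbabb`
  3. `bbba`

`ababbbba`: accepted
`bbbabb`: accepted
`bbba`: accepted

3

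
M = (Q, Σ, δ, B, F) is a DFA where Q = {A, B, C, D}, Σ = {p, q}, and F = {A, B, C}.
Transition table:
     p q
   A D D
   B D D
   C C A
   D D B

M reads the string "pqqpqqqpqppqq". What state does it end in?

D

B --p--> D
D --q--> B
B --q--> D
D --p--> D
D --q--> B
B --q--> D
D --q--> B
B --p--> D
D --q--> B
B --p--> D
D --p--> D
D --q--> B
B --q--> D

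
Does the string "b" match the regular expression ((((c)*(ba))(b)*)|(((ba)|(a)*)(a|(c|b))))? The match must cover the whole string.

The right alternative (((ba)|(a)*)(a|(c|b))) matches b.

yes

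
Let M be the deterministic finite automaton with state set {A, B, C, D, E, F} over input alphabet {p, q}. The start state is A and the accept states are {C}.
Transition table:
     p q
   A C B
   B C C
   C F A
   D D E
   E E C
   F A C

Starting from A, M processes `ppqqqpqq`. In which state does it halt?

B

A --p--> C
C --p--> F
F --q--> C
C --q--> A
A --q--> B
B --p--> C
C --q--> A
A --q--> B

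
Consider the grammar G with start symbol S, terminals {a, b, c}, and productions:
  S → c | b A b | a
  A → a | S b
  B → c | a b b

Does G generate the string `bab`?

S ⇒ bAb ⇒ bab

yes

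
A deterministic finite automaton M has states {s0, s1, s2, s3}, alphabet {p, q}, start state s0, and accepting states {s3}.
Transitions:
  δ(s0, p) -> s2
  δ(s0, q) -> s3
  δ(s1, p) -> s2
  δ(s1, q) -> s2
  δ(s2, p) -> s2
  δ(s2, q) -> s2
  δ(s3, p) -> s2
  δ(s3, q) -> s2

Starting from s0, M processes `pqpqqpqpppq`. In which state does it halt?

s2

s0 --p--> s2
s2 --q--> s2
s2 --p--> s2
s2 --q--> s2
s2 --q--> s2
s2 --p--> s2
s2 --q--> s2
s2 --p--> s2
s2 --p--> s2
s2 --p--> s2
s2 --q--> s2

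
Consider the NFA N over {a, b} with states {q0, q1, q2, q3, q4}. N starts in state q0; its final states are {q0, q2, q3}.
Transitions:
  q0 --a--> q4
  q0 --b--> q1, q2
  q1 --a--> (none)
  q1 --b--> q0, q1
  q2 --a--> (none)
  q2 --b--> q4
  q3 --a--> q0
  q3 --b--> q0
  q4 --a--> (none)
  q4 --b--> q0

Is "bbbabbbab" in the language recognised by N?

Start: {q0}
read b: {q1, q2}
read b: {q0, q1, q4}
read b: {q0, q1, q2}
read a: {q4}
read b: {q0}
read b: {q1, q2}
read b: {q0, q1, q4}
read a: {q4}
read b: {q0}
Reachable ∩ accepting = {q0} — nonempty.

accepted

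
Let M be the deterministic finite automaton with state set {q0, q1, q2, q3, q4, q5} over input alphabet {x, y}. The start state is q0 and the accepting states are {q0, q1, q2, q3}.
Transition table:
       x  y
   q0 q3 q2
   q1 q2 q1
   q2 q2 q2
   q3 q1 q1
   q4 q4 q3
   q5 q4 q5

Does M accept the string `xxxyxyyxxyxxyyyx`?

accepted

q0 --x--> q3
q3 --x--> q1
q1 --x--> q2
q2 --y--> q2
q2 --x--> q2
q2 --y--> q2
q2 --y--> q2
q2 --x--> q2
q2 --x--> q2
q2 --y--> q2
q2 --x--> q2
q2 --x--> q2
q2 --y--> q2
q2 --y--> q2
q2 --y--> q2
q2 --x--> q2
End in state q2, which is an accepting state.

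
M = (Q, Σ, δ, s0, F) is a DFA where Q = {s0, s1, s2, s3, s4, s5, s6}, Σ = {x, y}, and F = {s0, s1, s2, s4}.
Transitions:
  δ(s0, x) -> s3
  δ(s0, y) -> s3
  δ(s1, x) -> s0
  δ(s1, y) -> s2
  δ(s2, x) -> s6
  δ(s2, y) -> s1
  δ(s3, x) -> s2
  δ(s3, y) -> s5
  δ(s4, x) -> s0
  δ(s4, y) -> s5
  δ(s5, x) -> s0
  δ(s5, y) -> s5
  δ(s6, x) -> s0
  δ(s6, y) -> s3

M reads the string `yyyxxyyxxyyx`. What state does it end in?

s0 --y--> s3
s3 --y--> s5
s5 --y--> s5
s5 --x--> s0
s0 --x--> s3
s3 --y--> s5
s5 --y--> s5
s5 --x--> s0
s0 --x--> s3
s3 --y--> s5
s5 --y--> s5
s5 --x--> s0

s0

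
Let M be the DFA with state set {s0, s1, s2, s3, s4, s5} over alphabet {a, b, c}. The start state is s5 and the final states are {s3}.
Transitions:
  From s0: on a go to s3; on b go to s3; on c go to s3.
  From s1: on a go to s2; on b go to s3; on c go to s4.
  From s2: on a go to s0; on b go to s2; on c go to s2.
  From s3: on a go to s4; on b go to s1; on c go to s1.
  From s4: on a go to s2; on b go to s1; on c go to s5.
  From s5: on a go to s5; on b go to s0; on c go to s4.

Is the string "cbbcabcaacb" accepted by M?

accepted

s5 --c--> s4
s4 --b--> s1
s1 --b--> s3
s3 --c--> s1
s1 --a--> s2
s2 --b--> s2
s2 --c--> s2
s2 --a--> s0
s0 --a--> s3
s3 --c--> s1
s1 --b--> s3
End in state s3, which is an accepting state.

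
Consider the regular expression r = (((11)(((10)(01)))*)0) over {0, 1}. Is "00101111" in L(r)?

No split of 00101111 into u·v has ((11)(((10)(01)))*) matching u and 0 matching v.

no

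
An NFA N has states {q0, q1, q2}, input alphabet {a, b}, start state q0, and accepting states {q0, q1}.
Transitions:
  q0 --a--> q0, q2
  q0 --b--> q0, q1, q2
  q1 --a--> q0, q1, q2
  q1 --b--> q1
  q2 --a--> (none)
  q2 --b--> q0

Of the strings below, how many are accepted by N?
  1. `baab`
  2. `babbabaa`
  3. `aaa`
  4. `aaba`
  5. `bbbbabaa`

`baab`: accepted
`babbabaa`: accepted
`aaa`: accepted
`aaba`: accepted
`bbbbabaa`: accepted

5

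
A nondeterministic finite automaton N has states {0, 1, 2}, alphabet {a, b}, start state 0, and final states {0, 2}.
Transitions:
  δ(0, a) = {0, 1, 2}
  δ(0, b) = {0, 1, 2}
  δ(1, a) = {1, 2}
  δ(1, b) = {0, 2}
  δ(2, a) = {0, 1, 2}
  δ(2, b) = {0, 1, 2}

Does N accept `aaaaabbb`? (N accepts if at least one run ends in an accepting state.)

Start: {0}
read a: {0, 1, 2}
read a: {0, 1, 2}
read a: {0, 1, 2}
read a: {0, 1, 2}
read a: {0, 1, 2}
read b: {0, 1, 2}
read b: {0, 1, 2}
read b: {0, 1, 2}
Reachable ∩ accepting = {0, 2} — nonempty.

accepted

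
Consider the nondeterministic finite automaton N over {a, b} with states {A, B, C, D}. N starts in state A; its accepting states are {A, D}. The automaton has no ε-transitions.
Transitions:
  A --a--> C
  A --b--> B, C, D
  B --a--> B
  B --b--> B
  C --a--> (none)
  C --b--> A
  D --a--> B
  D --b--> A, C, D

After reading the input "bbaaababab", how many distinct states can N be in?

1

Start: {A}
read b: {B, C, D}
read b: {A, B, C, D}
read a: {B, C}
read a: {B}
read a: {B}
read b: {B}
read a: {B}
read b: {B}
read a: {B}
read b: {B}
Final reachable set {B} has 1 state.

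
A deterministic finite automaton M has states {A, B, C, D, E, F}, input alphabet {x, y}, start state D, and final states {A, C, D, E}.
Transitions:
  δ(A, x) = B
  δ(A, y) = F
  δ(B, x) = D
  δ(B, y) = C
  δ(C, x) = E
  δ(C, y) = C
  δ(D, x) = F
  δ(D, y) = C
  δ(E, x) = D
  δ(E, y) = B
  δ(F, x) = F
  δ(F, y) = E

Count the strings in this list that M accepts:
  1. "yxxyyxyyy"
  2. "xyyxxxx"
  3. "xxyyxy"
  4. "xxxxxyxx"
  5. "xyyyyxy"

"yxxyyxyyy": accepted
"xyyxxxx": rejected
"xxyyxy": accepted
"xxxxxyxx": rejected
"xyyyyxy": rejected

2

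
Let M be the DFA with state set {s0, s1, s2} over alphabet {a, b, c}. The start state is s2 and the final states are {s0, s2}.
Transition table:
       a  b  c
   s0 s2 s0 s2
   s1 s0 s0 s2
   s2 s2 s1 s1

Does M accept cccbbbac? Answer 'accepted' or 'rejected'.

rejected

s2 --c--> s1
s1 --c--> s2
s2 --c--> s1
s1 --b--> s0
s0 --b--> s0
s0 --b--> s0
s0 --a--> s2
s2 --c--> s1
End in state s1, which is not an accepting state.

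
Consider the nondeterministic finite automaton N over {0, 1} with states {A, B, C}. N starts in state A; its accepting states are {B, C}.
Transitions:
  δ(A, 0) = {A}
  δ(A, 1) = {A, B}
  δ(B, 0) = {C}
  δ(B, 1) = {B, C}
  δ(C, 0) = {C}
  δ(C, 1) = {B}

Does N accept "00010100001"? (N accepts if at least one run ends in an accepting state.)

Start: {A}
read 0: {A}
read 0: {A}
read 0: {A}
read 1: {A, B}
read 0: {A, C}
read 1: {A, B}
read 0: {A, C}
read 0: {A, C}
read 0: {A, C}
read 0: {A, C}
read 1: {A, B}
Reachable ∩ accepting = {B} — nonempty.

accepted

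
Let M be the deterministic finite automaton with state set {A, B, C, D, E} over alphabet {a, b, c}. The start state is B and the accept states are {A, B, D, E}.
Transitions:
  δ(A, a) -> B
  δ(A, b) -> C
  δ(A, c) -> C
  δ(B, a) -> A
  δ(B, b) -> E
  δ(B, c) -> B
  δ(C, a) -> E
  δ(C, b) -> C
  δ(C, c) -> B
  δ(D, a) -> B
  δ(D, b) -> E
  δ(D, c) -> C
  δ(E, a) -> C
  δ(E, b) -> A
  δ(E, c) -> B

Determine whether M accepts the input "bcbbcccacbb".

B --b--> E
E --c--> B
B --b--> E
E --b--> A
A --c--> C
C --c--> B
B --c--> B
B --a--> A
A --c--> C
C --b--> C
C --b--> C
End in state C, which is not an accepting state.

rejected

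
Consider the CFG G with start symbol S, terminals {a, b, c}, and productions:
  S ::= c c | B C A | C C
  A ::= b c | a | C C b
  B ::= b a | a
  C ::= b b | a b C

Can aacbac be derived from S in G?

no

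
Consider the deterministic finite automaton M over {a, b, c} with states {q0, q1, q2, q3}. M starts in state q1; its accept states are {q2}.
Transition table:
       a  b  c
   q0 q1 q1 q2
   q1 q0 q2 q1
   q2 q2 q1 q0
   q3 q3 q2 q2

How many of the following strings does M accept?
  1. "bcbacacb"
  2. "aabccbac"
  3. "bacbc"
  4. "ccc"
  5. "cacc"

"bcbacacb": rejected
"aabccbac": accepted
"bacbc": rejected
"ccc": rejected
"cacc": rejected

1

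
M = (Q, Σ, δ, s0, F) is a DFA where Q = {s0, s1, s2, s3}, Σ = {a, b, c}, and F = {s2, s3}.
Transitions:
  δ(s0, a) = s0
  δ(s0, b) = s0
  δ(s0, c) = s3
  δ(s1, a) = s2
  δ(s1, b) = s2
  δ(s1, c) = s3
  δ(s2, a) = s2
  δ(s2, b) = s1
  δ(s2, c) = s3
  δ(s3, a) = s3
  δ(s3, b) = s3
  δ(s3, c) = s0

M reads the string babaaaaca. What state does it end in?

s3

s0 --b--> s0
s0 --a--> s0
s0 --b--> s0
s0 --a--> s0
s0 --a--> s0
s0 --a--> s0
s0 --a--> s0
s0 --c--> s3
s3 --a--> s3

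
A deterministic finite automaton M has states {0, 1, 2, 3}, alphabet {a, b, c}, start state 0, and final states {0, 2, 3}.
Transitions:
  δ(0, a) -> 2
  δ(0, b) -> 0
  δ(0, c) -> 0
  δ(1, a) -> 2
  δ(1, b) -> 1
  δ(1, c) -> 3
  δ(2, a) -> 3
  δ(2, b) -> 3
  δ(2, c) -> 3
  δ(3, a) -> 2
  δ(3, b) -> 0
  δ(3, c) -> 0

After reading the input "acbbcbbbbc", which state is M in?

0

0 --a--> 2
2 --c--> 3
3 --b--> 0
0 --b--> 0
0 --c--> 0
0 --b--> 0
0 --b--> 0
0 --b--> 0
0 --b--> 0
0 --c--> 0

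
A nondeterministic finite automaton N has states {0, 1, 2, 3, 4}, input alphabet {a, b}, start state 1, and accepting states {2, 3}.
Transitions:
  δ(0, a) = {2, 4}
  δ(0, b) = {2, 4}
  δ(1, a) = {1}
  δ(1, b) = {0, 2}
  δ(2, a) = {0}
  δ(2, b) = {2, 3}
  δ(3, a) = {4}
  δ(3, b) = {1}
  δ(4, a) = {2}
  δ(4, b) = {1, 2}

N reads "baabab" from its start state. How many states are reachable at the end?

5

Start: {1}
read b: {0, 2}
read a: {0, 2, 4}
read a: {0, 2, 4}
read b: {1, 2, 3, 4}
read a: {0, 1, 2, 4}
read b: {0, 1, 2, 3, 4}
Final reachable set {0, 1, 2, 3, 4} has 5 states.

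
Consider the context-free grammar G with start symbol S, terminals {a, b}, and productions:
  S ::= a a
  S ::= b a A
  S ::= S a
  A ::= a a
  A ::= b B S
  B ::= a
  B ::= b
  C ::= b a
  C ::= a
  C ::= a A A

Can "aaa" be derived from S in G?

yes

S ⇒ Sa ⇒ aaa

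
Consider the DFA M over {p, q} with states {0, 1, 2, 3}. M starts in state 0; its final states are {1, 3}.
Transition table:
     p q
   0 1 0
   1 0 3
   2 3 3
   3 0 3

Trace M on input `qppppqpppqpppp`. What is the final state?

0 --q--> 0
0 --p--> 1
1 --p--> 0
0 --p--> 1
1 --p--> 0
0 --q--> 0
0 --p--> 1
1 --p--> 0
0 --p--> 1
1 --q--> 3
3 --p--> 0
0 --p--> 1
1 --p--> 0
0 --p--> 1

1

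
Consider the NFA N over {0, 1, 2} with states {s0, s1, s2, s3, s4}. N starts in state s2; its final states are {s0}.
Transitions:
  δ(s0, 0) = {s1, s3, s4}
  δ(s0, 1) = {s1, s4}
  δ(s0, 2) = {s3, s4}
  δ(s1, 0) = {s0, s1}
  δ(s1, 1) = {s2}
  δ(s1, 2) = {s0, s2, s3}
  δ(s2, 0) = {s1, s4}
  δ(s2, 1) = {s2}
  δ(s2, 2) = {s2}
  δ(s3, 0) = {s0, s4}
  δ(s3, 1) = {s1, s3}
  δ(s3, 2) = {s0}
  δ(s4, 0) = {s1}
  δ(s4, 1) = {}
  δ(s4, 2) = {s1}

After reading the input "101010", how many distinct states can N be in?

Start: {s2}
read 1: {s2}
read 0: {s1, s4}
read 1: {s2}
read 0: {s1, s4}
read 1: {s2}
read 0: {s1, s4}
Final reachable set {s1, s4} has 2 states.

2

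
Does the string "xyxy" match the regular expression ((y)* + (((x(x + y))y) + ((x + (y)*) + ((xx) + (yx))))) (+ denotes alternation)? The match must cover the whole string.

no

Neither (y)* nor (((x(x+y))y)+((x+(y)*)+((xx)+(yx)))) matches xyxy.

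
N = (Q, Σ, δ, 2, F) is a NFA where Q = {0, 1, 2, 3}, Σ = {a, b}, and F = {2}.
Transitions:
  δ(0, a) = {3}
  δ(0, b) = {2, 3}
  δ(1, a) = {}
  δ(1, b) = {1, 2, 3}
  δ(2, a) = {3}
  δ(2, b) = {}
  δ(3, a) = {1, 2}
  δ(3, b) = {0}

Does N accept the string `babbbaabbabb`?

Start: {2}
read b: {}
The reachable set is empty and stays empty for the remaining 11 symbols.
Reachable ∩ accepting = {} — empty.

rejected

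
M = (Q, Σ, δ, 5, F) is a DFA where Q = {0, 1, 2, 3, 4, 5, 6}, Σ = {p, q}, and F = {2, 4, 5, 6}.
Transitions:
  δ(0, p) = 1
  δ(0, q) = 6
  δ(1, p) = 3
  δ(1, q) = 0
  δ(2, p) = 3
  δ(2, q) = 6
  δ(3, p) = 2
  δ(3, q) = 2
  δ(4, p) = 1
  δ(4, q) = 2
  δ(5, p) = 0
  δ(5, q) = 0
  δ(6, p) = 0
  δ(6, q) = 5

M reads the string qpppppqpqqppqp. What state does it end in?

5 --q--> 0
0 --p--> 1
1 --p--> 3
3 --p--> 2
2 --p--> 3
3 --p--> 2
2 --q--> 6
6 --p--> 0
0 --q--> 6
6 --q--> 5
5 --p--> 0
0 --p--> 1
1 --q--> 0
0 --p--> 1

1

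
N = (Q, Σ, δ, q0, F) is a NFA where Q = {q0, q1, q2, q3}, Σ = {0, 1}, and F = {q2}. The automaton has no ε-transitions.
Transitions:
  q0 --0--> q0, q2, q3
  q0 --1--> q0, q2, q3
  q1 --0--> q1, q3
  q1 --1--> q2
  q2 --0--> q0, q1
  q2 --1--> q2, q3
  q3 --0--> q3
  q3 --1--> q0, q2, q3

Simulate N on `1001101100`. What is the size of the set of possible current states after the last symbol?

4

Start: {q0}
read 1: {q0, q2, q3}
read 0: {q0, q1, q2, q3}
read 0: {q0, q1, q2, q3}
read 1: {q0, q2, q3}
read 1: {q0, q2, q3}
read 0: {q0, q1, q2, q3}
read 1: {q0, q2, q3}
read 1: {q0, q2, q3}
read 0: {q0, q1, q2, q3}
read 0: {q0, q1, q2, q3}
Final reachable set {q0, q1, q2, q3} has 4 states.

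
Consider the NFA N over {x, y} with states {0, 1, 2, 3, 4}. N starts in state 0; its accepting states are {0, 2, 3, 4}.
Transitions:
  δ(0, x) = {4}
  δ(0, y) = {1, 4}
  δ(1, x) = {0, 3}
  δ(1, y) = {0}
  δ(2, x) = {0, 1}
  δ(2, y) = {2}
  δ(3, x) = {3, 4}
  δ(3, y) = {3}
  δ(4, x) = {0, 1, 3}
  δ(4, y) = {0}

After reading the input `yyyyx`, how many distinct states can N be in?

1

Start: {0}
read y: {1, 4}
read y: {0}
read y: {1, 4}
read y: {0}
read x: {4}
Final reachable set {4} has 1 state.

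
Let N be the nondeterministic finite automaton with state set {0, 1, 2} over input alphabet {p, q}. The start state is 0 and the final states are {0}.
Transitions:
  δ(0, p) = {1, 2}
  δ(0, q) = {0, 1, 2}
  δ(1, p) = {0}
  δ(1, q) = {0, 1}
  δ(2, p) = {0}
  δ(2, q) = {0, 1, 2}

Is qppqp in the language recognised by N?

Start: {0}
read q: {0, 1, 2}
read p: {0, 1, 2}
read p: {0, 1, 2}
read q: {0, 1, 2}
read p: {0, 1, 2}
Reachable ∩ accepting = {0} — nonempty.

accepted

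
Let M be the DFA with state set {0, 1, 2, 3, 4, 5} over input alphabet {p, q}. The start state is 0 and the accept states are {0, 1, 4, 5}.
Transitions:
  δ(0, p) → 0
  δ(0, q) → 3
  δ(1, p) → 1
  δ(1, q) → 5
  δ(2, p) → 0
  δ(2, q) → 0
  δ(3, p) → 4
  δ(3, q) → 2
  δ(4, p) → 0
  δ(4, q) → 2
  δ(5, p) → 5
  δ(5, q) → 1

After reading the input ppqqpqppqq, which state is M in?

2

0 --p--> 0
0 --p--> 0
0 --q--> 3
3 --q--> 2
2 --p--> 0
0 --q--> 3
3 --p--> 4
4 --p--> 0
0 --q--> 3
3 --q--> 2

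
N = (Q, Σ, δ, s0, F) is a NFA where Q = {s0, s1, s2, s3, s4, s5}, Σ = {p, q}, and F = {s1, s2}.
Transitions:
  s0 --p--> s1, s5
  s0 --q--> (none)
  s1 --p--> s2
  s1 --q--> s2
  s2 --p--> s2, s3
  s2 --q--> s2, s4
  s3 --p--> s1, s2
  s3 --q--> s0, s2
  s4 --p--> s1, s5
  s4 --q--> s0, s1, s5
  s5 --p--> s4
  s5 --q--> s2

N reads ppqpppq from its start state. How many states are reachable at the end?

Start: {s0}
read p: {s1, s5}
read p: {s2, s4}
read q: {s0, s1, s2, s4, s5}
read p: {s1, s2, s3, s4, s5}
read p: {s1, s2, s3, s4, s5}
read p: {s1, s2, s3, s4, s5}
read q: {s0, s1, s2, s4, s5}
Final reachable set {s0, s1, s2, s4, s5} has 5 states.

5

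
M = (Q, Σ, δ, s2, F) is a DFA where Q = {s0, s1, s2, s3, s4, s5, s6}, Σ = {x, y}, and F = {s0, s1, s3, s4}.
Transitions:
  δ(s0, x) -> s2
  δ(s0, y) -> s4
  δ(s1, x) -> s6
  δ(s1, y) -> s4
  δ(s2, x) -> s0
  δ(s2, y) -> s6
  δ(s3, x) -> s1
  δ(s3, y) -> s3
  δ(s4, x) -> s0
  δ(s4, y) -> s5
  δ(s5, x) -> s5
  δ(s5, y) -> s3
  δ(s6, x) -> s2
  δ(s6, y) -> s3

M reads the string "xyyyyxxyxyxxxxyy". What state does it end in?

s2 --x--> s0
s0 --y--> s4
s4 --y--> s5
s5 --y--> s3
s3 --y--> s3
s3 --x--> s1
s1 --x--> s6
s6 --y--> s3
s3 --x--> s1
s1 --y--> s4
s4 --x--> s0
s0 --x--> s2
s2 --x--> s0
s0 --x--> s2
s2 --y--> s6
s6 --y--> s3

s3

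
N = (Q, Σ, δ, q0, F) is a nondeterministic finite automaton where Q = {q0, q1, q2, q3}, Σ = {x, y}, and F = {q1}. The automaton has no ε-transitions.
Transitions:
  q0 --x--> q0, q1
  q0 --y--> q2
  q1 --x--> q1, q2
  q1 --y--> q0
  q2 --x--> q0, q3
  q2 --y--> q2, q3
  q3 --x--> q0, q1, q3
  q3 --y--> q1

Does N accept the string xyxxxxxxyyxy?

Start: {q0}
read x: {q0, q1}
read y: {q0, q2}
read x: {q0, q1, q3}
read x: {q0, q1, q2, q3}
read x: {q0, q1, q2, q3}
read x: {q0, q1, q2, q3}
read x: {q0, q1, q2, q3}
read x: {q0, q1, q2, q3}
read y: {q0, q1, q2, q3}
read y: {q0, q1, q2, q3}
read x: {q0, q1, q2, q3}
read y: {q0, q1, q2, q3}
Reachable ∩ accepting = {q1} — nonempty.

accepted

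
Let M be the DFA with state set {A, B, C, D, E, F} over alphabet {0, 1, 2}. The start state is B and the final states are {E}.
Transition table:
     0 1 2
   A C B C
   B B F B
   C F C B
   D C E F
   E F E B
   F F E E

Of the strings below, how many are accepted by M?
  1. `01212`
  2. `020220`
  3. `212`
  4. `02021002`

2

`01212`: rejected
`020220`: rejected
`212`: accepted
`02021002`: accepted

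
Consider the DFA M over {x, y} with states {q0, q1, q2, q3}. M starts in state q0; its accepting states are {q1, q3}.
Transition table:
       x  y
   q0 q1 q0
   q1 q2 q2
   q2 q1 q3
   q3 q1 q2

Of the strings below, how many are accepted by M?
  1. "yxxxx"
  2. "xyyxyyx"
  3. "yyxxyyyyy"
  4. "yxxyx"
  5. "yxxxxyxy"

"yxxxx": rejected
"xyyxyyx": accepted
"yyxxyyyyy": accepted
"yxxyx": accepted
"yxxxxyxy": rejected

3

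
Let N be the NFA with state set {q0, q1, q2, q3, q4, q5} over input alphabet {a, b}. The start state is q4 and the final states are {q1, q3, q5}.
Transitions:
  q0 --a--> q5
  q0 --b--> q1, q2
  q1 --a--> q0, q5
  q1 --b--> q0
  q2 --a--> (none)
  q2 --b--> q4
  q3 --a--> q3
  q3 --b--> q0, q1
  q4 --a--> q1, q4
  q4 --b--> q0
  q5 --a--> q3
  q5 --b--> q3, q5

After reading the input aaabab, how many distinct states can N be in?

5

Start: {q4}
read a: {q1, q4}
read a: {q0, q1, q4, q5}
read a: {q0, q1, q3, q4, q5}
read b: {q0, q1, q2, q3, q5}
read a: {q0, q3, q5}
read b: {q0, q1, q2, q3, q5}
Final reachable set {q0, q1, q2, q3, q5} has 5 states.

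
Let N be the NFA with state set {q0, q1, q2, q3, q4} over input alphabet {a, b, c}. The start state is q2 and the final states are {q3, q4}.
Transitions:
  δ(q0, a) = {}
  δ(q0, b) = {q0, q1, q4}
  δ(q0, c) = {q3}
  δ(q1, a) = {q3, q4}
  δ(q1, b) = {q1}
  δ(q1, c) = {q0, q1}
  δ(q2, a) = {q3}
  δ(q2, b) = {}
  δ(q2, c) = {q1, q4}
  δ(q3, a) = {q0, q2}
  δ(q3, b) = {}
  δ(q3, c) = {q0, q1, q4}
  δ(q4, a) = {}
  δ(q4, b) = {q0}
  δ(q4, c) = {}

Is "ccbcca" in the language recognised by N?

Start: {q2}
read c: {q1, q4}
read c: {q0, q1}
read b: {q0, q1, q4}
read c: {q0, q1, q3}
read c: {q0, q1, q3, q4}
read a: {q0, q2, q3, q4}
Reachable ∩ accepting = {q3, q4} — nonempty.

accepted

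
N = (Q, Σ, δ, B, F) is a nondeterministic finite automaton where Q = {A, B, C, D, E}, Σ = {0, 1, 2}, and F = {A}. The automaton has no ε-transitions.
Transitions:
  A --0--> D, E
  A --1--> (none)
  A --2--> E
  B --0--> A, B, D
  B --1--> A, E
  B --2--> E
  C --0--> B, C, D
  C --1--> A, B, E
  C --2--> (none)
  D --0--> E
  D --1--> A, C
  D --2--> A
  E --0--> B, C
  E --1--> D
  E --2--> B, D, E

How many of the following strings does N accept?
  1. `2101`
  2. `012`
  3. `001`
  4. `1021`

`2101`: rejected
`012`: rejected
`001`: accepted
`1021`: accepted

2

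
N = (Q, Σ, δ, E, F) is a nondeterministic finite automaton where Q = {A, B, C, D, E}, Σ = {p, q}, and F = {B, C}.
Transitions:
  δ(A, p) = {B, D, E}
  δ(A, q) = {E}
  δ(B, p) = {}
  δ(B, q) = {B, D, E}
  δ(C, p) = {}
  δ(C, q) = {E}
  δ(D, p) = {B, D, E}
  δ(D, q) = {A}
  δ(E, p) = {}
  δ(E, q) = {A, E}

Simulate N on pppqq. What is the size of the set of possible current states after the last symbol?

0

Start: {E}
read p: {}
The reachable set is empty and stays empty for the remaining 4 symbols.
Final reachable set {} has 0 states.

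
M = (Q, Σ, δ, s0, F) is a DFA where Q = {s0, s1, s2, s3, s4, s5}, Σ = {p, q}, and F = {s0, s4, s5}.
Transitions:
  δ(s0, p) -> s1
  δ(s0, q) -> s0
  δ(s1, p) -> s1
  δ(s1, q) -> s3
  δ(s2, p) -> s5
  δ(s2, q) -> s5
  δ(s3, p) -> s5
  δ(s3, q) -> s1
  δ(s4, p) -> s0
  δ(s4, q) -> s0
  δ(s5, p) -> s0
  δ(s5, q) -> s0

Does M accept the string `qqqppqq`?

s0 --q--> s0
s0 --q--> s0
s0 --q--> s0
s0 --p--> s1
s1 --p--> s1
s1 --q--> s3
s3 --q--> s1
End in state s1, which is not an accepting state.

rejected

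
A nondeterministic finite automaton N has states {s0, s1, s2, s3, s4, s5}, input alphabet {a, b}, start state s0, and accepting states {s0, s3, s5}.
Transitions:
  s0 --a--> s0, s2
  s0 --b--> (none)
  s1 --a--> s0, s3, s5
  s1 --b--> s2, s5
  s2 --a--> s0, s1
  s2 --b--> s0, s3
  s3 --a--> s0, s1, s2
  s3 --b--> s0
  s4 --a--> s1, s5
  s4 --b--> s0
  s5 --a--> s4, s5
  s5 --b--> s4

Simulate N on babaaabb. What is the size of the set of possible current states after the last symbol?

Start: {s0}
read b: {}
The reachable set is empty and stays empty for the remaining 7 symbols.
Final reachable set {} has 0 states.

0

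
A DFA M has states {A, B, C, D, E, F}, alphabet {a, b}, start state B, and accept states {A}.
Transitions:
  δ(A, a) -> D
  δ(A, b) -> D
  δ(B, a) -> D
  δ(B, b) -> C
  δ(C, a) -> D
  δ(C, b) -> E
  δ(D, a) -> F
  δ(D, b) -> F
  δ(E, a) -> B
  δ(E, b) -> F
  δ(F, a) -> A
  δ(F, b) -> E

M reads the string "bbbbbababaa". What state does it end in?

D

B --b--> C
C --b--> E
E --b--> F
F --b--> E
E --b--> F
F --a--> A
A --b--> D
D --a--> F
F --b--> E
E --a--> B
B --a--> D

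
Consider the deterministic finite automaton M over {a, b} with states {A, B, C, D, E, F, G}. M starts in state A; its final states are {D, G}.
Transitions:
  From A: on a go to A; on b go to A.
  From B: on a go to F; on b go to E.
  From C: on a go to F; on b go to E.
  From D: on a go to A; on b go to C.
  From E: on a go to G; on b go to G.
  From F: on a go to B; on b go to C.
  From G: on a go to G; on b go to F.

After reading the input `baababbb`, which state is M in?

A --b--> A
A --a--> A
A --a--> A
A --b--> A
A --a--> A
A --b--> A
A --b--> A
A --b--> A

A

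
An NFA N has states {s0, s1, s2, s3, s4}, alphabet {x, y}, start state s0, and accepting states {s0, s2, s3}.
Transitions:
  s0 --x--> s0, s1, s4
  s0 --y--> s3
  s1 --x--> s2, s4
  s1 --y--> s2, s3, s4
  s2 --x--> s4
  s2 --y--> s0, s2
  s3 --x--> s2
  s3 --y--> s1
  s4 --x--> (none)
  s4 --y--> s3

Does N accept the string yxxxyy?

rejected

Start: {s0}
read y: {s3}
read x: {s2}
read x: {s4}
read x: {}
The reachable set is empty and stays empty for the remaining 2 symbols.
Reachable ∩ accepting = {} — empty.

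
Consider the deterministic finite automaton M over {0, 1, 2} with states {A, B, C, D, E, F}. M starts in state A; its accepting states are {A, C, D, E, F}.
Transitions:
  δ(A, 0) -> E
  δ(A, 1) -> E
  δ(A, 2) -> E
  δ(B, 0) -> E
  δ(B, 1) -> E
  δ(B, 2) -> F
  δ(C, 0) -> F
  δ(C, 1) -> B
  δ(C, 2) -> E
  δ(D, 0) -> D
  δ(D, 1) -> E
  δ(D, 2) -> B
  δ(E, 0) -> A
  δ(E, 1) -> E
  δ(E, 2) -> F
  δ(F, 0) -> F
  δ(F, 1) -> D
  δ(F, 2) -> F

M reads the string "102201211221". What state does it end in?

D

A --1--> E
E --0--> A
A --2--> E
E --2--> F
F --0--> F
F --1--> D
D --2--> B
B --1--> E
E --1--> E
E --2--> F
F --2--> F
F --1--> D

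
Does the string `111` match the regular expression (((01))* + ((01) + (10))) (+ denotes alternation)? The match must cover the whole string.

no

Neither ((01))* nor ((01)+(10)) matches 111.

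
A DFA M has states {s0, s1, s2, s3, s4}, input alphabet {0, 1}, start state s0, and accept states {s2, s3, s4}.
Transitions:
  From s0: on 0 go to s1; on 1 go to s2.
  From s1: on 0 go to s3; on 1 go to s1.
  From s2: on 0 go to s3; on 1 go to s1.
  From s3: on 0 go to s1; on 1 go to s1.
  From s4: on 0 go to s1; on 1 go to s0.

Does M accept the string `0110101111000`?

s0 --0--> s1
s1 --1--> s1
s1 --1--> s1
s1 --0--> s3
s3 --1--> s1
s1 --0--> s3
s3 --1--> s1
s1 --1--> s1
s1 --1--> s1
s1 --1--> s1
s1 --0--> s3
s3 --0--> s1
s1 --0--> s3
End in state s3, which is an accepting state.

accepted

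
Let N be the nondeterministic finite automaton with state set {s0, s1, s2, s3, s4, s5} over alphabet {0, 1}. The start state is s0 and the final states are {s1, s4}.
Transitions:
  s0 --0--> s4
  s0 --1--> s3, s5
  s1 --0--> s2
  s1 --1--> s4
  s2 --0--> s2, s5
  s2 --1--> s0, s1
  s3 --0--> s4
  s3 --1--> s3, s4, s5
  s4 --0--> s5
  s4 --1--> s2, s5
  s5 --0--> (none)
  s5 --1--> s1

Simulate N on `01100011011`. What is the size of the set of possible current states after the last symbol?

Start: {s0}
read 0: {s4}
read 1: {s2, s5}
read 1: {s0, s1}
read 0: {s2, s4}
read 0: {s2, s5}
read 0: {s2, s5}
read 1: {s0, s1}
read 1: {s3, s4, s5}
read 0: {s4, s5}
read 1: {s1, s2, s5}
read 1: {s0, s1, s4}
Final reachable set {s0, s1, s4} has 3 states.

3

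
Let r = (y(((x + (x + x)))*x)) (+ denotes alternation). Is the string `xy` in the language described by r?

No split of xy into u·v has y matching u and (((x+(x+x)))*x) matching v.

no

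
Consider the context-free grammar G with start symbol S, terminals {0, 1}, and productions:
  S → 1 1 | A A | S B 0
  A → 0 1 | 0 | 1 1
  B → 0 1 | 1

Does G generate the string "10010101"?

no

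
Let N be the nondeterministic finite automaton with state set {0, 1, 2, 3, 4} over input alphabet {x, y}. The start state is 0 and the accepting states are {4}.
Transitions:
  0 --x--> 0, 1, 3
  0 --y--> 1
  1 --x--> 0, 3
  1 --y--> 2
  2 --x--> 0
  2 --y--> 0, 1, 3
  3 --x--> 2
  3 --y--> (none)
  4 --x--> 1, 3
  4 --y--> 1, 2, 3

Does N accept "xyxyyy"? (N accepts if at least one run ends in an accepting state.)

Start: {0}
read x: {0, 1, 3}
read y: {1, 2}
read x: {0, 3}
read y: {1}
read y: {2}
read y: {0, 1, 3}
Reachable ∩ accepting = {} — empty.

rejected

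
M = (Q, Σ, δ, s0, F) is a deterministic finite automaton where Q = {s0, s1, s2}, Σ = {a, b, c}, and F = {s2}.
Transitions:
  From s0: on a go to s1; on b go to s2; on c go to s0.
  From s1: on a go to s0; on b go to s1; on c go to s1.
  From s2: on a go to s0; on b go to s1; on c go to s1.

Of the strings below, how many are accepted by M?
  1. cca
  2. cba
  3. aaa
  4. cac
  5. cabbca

cca: rejected
cba: rejected
aaa: rejected
cac: rejected
cabbca: rejected

0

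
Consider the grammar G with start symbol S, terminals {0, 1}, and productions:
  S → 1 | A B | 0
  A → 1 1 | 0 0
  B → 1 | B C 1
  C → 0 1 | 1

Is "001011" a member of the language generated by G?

yes

S ⇒ AB ⇒ 00B ⇒ 00BC1 ⇒ 001C1 ⇒ 001011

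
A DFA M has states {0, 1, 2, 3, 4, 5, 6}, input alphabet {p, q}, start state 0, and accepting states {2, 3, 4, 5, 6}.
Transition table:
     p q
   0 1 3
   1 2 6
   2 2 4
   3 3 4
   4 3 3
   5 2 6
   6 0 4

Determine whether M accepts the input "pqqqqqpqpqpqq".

0 --p--> 1
1 --q--> 6
6 --q--> 4
4 --q--> 3
3 --q--> 4
4 --q--> 3
3 --p--> 3
3 --q--> 4
4 --p--> 3
3 --q--> 4
4 --p--> 3
3 --q--> 4
4 --q--> 3
End in state 3, which is an accepting state.

accepted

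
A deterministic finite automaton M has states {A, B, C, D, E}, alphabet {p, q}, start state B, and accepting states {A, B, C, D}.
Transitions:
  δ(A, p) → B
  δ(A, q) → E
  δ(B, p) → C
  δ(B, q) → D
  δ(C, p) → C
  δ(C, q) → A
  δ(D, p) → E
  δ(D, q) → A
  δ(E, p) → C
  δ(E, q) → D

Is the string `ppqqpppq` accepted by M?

B --p--> C
C --p--> C
C --q--> A
A --q--> E
E --p--> C
C --p--> C
C --p--> C
C --q--> A
End in state A, which is an accepting state.

accepted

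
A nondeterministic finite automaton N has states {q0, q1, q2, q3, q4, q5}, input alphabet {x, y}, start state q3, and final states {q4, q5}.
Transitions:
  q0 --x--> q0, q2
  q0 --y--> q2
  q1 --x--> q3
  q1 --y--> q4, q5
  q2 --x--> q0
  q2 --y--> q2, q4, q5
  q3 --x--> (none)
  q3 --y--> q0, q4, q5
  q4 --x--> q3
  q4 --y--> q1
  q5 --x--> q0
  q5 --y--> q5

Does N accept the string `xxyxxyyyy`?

rejected

Start: {q3}
read x: {}
The reachable set is empty and stays empty for the remaining 8 symbols.
Reachable ∩ accepting = {} — empty.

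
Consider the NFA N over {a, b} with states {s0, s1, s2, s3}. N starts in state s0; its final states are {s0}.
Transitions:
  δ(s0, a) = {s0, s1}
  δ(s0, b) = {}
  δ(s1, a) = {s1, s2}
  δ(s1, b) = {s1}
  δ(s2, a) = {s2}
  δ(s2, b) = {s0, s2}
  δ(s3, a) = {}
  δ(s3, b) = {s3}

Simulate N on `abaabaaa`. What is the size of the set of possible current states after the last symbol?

3

Start: {s0}
read a: {s0, s1}
read b: {s1}
read a: {s1, s2}
read a: {s1, s2}
read b: {s0, s1, s2}
read a: {s0, s1, s2}
read a: {s0, s1, s2}
read a: {s0, s1, s2}
Final reachable set {s0, s1, s2} has 3 states.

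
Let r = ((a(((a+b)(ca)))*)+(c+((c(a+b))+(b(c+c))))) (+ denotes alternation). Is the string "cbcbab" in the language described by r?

no

Neither (a(((a+b)(ca)))*) nor (c+((c(a+b))+(b(c+c)))) matches cbcbab.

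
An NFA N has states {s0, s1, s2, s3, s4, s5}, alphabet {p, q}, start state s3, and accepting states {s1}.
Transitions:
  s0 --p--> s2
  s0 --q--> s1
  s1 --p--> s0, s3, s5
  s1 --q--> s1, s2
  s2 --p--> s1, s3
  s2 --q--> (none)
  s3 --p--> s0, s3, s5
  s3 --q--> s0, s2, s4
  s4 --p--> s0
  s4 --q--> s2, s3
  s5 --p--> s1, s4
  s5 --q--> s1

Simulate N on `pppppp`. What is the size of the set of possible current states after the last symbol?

6

Start: {s3}
read p: {s0, s3, s5}
read p: {s0, s1, s2, s3, s4, s5}
read p: {s0, s1, s2, s3, s4, s5}
read p: {s0, s1, s2, s3, s4, s5}
read p: {s0, s1, s2, s3, s4, s5}
read p: {s0, s1, s2, s3, s4, s5}
Final reachable set {s0, s1, s2, s3, s4, s5} has 6 states.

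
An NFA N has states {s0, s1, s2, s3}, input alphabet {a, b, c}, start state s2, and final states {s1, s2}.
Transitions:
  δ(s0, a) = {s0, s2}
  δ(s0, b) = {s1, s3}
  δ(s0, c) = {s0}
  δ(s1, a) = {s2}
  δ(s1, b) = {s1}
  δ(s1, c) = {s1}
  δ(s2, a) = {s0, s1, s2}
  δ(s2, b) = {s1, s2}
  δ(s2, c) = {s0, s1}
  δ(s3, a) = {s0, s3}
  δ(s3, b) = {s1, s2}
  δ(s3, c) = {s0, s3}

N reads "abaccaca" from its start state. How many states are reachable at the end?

Start: {s2}
read a: {s0, s1, s2}
read b: {s1, s2, s3}
read a: {s0, s1, s2, s3}
read c: {s0, s1, s3}
read c: {s0, s1, s3}
read a: {s0, s2, s3}
read c: {s0, s1, s3}
read a: {s0, s2, s3}
Final reachable set {s0, s2, s3} has 3 states.

3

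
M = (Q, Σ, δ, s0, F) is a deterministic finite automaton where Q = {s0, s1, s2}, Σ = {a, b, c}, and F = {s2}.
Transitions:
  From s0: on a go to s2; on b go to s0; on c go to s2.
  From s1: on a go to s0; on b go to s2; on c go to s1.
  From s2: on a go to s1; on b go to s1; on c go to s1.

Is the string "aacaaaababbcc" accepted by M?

s0 --a--> s2
s2 --a--> s1
s1 --c--> s1
s1 --a--> s0
s0 --a--> s2
s2 --a--> s1
s1 --a--> s0
s0 --b--> s0
s0 --a--> s2
s2 --b--> s1
s1 --b--> s2
s2 --c--> s1
s1 --c--> s1
End in state s1, which is not an accepting state.

rejected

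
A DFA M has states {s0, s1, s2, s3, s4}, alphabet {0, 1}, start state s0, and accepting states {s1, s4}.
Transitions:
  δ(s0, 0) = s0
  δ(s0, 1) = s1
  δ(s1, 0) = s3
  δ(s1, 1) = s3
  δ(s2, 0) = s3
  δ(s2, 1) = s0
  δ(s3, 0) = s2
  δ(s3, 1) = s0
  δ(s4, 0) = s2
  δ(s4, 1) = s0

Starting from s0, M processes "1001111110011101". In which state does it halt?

s0 --1--> s1
s1 --0--> s3
s3 --0--> s2
s2 --1--> s0
s0 --1--> s1
s1 --1--> s3
s3 --1--> s0
s0 --1--> s1
s1 --1--> s3
s3 --0--> s2
s2 --0--> s3
s3 --1--> s0
s0 --1--> s1
s1 --1--> s3
s3 --0--> s2
s2 --1--> s0

s0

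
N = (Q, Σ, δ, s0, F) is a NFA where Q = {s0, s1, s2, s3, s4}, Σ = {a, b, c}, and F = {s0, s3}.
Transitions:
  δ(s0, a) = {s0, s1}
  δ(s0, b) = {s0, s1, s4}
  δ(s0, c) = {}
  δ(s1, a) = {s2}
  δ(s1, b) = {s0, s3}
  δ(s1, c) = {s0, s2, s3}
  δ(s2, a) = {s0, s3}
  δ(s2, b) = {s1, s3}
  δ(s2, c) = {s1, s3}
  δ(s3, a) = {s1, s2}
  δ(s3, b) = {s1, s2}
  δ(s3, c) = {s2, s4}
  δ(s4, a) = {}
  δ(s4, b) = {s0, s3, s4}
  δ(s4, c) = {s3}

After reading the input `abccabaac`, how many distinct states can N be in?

5

Start: {s0}
read a: {s0, s1}
read b: {s0, s1, s3, s4}
read c: {s0, s2, s3, s4}
read c: {s1, s2, s3, s4}
read a: {s0, s1, s2, s3}
read b: {s0, s1, s2, s3, s4}
read a: {s0, s1, s2, s3}
read a: {s0, s1, s2, s3}
read c: {s0, s1, s2, s3, s4}
Final reachable set {s0, s1, s2, s3, s4} has 5 states.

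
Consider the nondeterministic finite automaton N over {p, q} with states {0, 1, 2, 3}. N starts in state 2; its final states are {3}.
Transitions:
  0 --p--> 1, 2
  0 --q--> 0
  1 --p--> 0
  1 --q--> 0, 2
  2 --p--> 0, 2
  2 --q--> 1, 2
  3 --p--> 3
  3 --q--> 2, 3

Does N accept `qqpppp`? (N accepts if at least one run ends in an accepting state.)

Start: {2}
read q: {1, 2}
read q: {0, 1, 2}
read p: {0, 1, 2}
read p: {0, 1, 2}
read p: {0, 1, 2}
read p: {0, 1, 2}
Reachable ∩ accepting = {} — empty.

rejected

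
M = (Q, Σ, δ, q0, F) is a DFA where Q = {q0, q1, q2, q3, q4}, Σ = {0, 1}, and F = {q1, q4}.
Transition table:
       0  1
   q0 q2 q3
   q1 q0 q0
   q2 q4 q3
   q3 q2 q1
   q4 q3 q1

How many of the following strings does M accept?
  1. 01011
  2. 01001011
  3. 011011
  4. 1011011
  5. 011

5

01011: accepted
01001011: accepted
011011: accepted
1011011: accepted
011: accepted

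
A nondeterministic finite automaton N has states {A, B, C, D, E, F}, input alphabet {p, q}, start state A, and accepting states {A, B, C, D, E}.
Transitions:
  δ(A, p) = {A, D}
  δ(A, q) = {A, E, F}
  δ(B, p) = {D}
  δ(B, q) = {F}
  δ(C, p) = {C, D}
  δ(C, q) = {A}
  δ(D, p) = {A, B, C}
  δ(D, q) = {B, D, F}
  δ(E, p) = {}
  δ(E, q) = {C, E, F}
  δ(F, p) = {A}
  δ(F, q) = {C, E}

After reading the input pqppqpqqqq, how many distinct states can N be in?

Start: {A}
read p: {A, D}
read q: {A, B, D, E, F}
read p: {A, B, C, D}
read p: {A, B, C, D}
read q: {A, B, D, E, F}
read p: {A, B, C, D}
read q: {A, B, D, E, F}
read q: {A, B, C, D, E, F}
read q: {A, B, C, D, E, F}
read q: {A, B, C, D, E, F}
Final reachable set {A, B, C, D, E, F} has 6 states.

6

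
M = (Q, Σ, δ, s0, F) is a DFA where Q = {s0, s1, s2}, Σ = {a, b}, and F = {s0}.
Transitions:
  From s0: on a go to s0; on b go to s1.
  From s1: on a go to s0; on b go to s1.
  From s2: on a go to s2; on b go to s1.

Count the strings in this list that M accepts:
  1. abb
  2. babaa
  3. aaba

abb: rejected
babaa: accepted
aaba: accepted

2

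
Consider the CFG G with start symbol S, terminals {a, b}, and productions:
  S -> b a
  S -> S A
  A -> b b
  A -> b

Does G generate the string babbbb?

S ⇒ SA ⇒ SAA ⇒ SAAA ⇒ baAAA ⇒ babAA ⇒ babbbA ⇒ babbbb

yes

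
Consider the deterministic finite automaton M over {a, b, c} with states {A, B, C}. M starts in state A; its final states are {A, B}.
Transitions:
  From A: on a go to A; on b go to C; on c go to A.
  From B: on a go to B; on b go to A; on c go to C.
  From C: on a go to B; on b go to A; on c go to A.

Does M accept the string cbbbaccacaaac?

accepted

A --c--> A
A --b--> C
C --b--> A
A --b--> C
C --a--> B
B --c--> C
C --c--> A
A --a--> A
A --c--> A
A --a--> A
A --a--> A
A --a--> A
A --c--> A
End in state A, which is an accepting state.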